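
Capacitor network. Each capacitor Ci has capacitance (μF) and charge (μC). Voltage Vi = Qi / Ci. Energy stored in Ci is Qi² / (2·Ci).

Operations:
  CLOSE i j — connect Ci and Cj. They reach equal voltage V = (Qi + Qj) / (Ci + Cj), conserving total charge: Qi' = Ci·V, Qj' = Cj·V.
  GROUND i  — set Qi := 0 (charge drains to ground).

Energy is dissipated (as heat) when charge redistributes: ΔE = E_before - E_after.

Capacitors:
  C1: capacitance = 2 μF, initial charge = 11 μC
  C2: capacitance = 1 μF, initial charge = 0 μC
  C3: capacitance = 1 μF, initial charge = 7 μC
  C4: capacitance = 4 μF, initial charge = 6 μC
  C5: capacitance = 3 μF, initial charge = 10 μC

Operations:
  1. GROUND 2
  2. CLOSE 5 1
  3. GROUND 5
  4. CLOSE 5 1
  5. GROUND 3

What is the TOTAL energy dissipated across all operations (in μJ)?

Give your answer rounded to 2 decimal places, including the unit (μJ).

Initial: C1(2μF, Q=11μC, V=5.50V), C2(1μF, Q=0μC, V=0.00V), C3(1μF, Q=7μC, V=7.00V), C4(4μF, Q=6μC, V=1.50V), C5(3μF, Q=10μC, V=3.33V)
Op 1: GROUND 2: Q2=0; energy lost=0.000
Op 2: CLOSE 5-1: Q_total=21.00, C_total=5.00, V=4.20; Q5=12.60, Q1=8.40; dissipated=2.817
Op 3: GROUND 5: Q5=0; energy lost=26.460
Op 4: CLOSE 5-1: Q_total=8.40, C_total=5.00, V=1.68; Q5=5.04, Q1=3.36; dissipated=10.584
Op 5: GROUND 3: Q3=0; energy lost=24.500
Total dissipated: 64.361 μJ

Answer: 64.36 μJ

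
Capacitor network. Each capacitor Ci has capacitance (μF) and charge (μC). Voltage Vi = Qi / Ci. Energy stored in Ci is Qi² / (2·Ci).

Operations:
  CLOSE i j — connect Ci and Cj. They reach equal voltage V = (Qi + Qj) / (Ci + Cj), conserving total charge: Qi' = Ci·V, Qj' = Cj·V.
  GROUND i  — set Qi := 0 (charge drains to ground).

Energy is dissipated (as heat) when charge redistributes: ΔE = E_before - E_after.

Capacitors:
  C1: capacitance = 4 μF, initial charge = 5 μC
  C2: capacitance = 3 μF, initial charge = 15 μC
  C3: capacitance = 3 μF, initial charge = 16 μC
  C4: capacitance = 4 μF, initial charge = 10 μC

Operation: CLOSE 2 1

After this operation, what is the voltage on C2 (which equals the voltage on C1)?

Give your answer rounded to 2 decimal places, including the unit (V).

Initial: C1(4μF, Q=5μC, V=1.25V), C2(3μF, Q=15μC, V=5.00V), C3(3μF, Q=16μC, V=5.33V), C4(4μF, Q=10μC, V=2.50V)
Op 1: CLOSE 2-1: Q_total=20.00, C_total=7.00, V=2.86; Q2=8.57, Q1=11.43; dissipated=12.054

Answer: 2.86 V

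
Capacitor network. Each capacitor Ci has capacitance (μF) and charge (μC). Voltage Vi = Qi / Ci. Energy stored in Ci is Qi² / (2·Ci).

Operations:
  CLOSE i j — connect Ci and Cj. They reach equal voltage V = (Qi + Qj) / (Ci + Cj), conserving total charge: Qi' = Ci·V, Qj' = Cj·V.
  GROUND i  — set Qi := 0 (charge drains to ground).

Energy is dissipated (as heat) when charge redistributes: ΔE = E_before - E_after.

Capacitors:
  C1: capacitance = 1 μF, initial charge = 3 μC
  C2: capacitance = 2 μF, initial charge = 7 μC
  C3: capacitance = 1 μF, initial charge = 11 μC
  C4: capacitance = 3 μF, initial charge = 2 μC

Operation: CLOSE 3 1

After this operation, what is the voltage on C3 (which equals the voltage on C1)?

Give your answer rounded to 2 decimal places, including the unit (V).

Answer: 7.00 V

Derivation:
Initial: C1(1μF, Q=3μC, V=3.00V), C2(2μF, Q=7μC, V=3.50V), C3(1μF, Q=11μC, V=11.00V), C4(3μF, Q=2μC, V=0.67V)
Op 1: CLOSE 3-1: Q_total=14.00, C_total=2.00, V=7.00; Q3=7.00, Q1=7.00; dissipated=16.000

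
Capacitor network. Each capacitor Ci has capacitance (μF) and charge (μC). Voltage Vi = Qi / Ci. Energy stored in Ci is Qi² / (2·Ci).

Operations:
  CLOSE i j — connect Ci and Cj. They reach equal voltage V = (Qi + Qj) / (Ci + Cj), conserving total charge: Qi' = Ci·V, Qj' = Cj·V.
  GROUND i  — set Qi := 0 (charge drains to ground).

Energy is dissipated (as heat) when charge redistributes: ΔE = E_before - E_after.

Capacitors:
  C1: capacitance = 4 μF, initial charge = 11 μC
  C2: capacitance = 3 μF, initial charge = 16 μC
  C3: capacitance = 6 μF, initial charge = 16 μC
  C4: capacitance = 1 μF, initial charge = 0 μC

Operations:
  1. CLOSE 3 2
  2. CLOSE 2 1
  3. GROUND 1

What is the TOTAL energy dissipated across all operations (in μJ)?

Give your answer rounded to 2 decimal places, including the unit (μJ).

Answer: 26.83 μJ

Derivation:
Initial: C1(4μF, Q=11μC, V=2.75V), C2(3μF, Q=16μC, V=5.33V), C3(6μF, Q=16μC, V=2.67V), C4(1μF, Q=0μC, V=0.00V)
Op 1: CLOSE 3-2: Q_total=32.00, C_total=9.00, V=3.56; Q3=21.33, Q2=10.67; dissipated=7.111
Op 2: CLOSE 2-1: Q_total=21.67, C_total=7.00, V=3.10; Q2=9.29, Q1=12.38; dissipated=0.556
Op 3: GROUND 1: Q1=0; energy lost=19.161
Total dissipated: 26.828 μJ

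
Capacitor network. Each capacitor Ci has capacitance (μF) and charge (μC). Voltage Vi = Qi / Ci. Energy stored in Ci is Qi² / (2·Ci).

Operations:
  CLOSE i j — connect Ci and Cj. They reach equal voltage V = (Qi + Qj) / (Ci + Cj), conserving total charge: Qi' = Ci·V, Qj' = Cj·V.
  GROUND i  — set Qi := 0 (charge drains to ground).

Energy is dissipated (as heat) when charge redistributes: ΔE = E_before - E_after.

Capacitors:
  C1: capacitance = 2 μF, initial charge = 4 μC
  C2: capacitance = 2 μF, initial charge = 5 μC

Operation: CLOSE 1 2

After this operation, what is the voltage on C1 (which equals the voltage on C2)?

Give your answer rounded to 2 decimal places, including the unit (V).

Answer: 2.25 V

Derivation:
Initial: C1(2μF, Q=4μC, V=2.00V), C2(2μF, Q=5μC, V=2.50V)
Op 1: CLOSE 1-2: Q_total=9.00, C_total=4.00, V=2.25; Q1=4.50, Q2=4.50; dissipated=0.125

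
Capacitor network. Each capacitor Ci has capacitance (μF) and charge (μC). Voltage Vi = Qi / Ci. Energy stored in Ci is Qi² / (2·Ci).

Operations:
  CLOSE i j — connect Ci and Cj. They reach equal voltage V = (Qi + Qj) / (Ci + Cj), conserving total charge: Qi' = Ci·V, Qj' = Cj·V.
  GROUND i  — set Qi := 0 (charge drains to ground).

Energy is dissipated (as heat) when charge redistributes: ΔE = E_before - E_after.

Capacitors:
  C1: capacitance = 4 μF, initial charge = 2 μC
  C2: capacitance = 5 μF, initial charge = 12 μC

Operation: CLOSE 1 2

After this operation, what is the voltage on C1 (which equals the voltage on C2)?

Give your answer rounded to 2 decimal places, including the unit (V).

Answer: 1.56 V

Derivation:
Initial: C1(4μF, Q=2μC, V=0.50V), C2(5μF, Q=12μC, V=2.40V)
Op 1: CLOSE 1-2: Q_total=14.00, C_total=9.00, V=1.56; Q1=6.22, Q2=7.78; dissipated=4.011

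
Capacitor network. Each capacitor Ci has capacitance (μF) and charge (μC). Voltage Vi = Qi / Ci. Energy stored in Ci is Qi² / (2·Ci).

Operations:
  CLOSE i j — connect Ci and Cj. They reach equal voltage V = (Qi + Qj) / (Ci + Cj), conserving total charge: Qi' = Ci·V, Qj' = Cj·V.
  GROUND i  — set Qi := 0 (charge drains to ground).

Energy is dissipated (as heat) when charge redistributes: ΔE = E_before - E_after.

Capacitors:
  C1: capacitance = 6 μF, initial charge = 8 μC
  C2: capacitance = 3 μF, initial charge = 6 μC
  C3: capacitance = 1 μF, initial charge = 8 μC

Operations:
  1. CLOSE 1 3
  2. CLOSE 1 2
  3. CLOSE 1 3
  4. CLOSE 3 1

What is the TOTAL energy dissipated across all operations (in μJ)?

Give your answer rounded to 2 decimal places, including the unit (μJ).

Initial: C1(6μF, Q=8μC, V=1.33V), C2(3μF, Q=6μC, V=2.00V), C3(1μF, Q=8μC, V=8.00V)
Op 1: CLOSE 1-3: Q_total=16.00, C_total=7.00, V=2.29; Q1=13.71, Q3=2.29; dissipated=19.048
Op 2: CLOSE 1-2: Q_total=19.71, C_total=9.00, V=2.19; Q1=13.14, Q2=6.57; dissipated=0.082
Op 3: CLOSE 1-3: Q_total=15.43, C_total=7.00, V=2.20; Q1=13.22, Q3=2.20; dissipated=0.004
Op 4: CLOSE 3-1: Q_total=15.43, C_total=7.00, V=2.20; Q3=2.20, Q1=13.22; dissipated=0.000
Total dissipated: 19.133 μJ

Answer: 19.13 μJ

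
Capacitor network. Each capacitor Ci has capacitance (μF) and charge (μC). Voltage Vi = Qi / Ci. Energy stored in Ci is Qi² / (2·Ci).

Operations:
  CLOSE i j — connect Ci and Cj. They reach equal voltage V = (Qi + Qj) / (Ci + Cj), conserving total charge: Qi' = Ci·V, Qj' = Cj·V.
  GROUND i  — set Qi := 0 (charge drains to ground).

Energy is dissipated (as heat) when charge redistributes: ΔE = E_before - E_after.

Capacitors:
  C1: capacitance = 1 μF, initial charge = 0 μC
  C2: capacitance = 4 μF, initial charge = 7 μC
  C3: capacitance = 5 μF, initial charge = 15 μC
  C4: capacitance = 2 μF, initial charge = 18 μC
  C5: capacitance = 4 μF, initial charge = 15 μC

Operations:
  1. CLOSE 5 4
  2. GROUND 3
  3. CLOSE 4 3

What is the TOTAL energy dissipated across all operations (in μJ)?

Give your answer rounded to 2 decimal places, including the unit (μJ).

Answer: 62.48 μJ

Derivation:
Initial: C1(1μF, Q=0μC, V=0.00V), C2(4μF, Q=7μC, V=1.75V), C3(5μF, Q=15μC, V=3.00V), C4(2μF, Q=18μC, V=9.00V), C5(4μF, Q=15μC, V=3.75V)
Op 1: CLOSE 5-4: Q_total=33.00, C_total=6.00, V=5.50; Q5=22.00, Q4=11.00; dissipated=18.375
Op 2: GROUND 3: Q3=0; energy lost=22.500
Op 3: CLOSE 4-3: Q_total=11.00, C_total=7.00, V=1.57; Q4=3.14, Q3=7.86; dissipated=21.607
Total dissipated: 62.482 μJ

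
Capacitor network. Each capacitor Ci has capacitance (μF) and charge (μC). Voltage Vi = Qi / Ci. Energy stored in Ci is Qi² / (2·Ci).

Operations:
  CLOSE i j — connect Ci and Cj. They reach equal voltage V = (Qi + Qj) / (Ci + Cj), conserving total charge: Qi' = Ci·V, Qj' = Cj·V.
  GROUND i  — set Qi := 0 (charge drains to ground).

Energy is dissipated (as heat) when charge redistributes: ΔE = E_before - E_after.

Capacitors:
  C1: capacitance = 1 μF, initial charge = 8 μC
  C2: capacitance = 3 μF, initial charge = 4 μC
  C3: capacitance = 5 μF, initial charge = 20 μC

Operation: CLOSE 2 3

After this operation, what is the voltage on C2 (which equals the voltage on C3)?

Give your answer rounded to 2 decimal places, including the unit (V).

Initial: C1(1μF, Q=8μC, V=8.00V), C2(3μF, Q=4μC, V=1.33V), C3(5μF, Q=20μC, V=4.00V)
Op 1: CLOSE 2-3: Q_total=24.00, C_total=8.00, V=3.00; Q2=9.00, Q3=15.00; dissipated=6.667

Answer: 3.00 V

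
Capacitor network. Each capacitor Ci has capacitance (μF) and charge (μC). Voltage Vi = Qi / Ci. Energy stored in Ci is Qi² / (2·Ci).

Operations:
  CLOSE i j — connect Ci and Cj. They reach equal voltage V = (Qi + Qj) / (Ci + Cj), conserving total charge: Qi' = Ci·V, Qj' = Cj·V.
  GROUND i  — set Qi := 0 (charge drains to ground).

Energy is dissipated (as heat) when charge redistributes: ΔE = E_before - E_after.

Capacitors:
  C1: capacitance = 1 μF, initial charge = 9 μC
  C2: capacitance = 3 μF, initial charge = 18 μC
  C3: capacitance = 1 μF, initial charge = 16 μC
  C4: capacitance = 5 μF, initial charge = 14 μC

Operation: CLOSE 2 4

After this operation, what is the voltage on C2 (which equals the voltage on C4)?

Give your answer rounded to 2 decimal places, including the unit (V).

Initial: C1(1μF, Q=9μC, V=9.00V), C2(3μF, Q=18μC, V=6.00V), C3(1μF, Q=16μC, V=16.00V), C4(5μF, Q=14μC, V=2.80V)
Op 1: CLOSE 2-4: Q_total=32.00, C_total=8.00, V=4.00; Q2=12.00, Q4=20.00; dissipated=9.600

Answer: 4.00 V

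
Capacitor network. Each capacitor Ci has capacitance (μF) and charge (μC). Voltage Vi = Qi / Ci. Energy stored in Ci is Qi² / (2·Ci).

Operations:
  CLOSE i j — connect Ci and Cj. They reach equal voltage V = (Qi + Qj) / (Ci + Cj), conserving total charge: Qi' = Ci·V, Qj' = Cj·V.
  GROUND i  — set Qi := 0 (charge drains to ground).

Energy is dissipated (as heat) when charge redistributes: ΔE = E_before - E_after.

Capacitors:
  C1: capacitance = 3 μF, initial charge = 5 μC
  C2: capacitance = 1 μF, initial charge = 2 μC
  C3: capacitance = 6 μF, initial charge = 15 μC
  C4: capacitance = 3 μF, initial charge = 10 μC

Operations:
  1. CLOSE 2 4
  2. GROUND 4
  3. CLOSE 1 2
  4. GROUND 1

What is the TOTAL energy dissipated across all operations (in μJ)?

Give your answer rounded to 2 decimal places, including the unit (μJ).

Answer: 20.83 μJ

Derivation:
Initial: C1(3μF, Q=5μC, V=1.67V), C2(1μF, Q=2μC, V=2.00V), C3(6μF, Q=15μC, V=2.50V), C4(3μF, Q=10μC, V=3.33V)
Op 1: CLOSE 2-4: Q_total=12.00, C_total=4.00, V=3.00; Q2=3.00, Q4=9.00; dissipated=0.667
Op 2: GROUND 4: Q4=0; energy lost=13.500
Op 3: CLOSE 1-2: Q_total=8.00, C_total=4.00, V=2.00; Q1=6.00, Q2=2.00; dissipated=0.667
Op 4: GROUND 1: Q1=0; energy lost=6.000
Total dissipated: 20.833 μJ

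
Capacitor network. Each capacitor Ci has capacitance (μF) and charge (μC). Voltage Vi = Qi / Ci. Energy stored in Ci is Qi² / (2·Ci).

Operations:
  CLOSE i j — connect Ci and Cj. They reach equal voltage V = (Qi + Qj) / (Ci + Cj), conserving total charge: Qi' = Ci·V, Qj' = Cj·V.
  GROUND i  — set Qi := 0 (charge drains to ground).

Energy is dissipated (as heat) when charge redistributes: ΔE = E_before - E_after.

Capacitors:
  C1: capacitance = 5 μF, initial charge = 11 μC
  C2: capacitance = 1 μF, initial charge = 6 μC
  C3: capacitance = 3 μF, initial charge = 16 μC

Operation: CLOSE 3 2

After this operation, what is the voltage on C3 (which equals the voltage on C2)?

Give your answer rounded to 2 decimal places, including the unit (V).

Initial: C1(5μF, Q=11μC, V=2.20V), C2(1μF, Q=6μC, V=6.00V), C3(3μF, Q=16μC, V=5.33V)
Op 1: CLOSE 3-2: Q_total=22.00, C_total=4.00, V=5.50; Q3=16.50, Q2=5.50; dissipated=0.167

Answer: 5.50 V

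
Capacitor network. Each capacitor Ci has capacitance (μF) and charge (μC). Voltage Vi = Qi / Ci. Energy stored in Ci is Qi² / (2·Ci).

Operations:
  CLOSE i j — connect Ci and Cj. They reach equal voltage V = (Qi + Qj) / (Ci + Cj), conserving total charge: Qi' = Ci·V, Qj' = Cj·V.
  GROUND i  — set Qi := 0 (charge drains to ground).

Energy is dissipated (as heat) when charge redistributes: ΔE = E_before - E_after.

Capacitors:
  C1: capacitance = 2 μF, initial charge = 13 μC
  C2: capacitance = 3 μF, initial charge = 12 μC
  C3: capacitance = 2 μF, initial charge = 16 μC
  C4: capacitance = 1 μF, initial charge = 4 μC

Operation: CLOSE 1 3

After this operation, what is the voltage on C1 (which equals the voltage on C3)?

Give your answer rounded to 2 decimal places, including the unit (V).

Initial: C1(2μF, Q=13μC, V=6.50V), C2(3μF, Q=12μC, V=4.00V), C3(2μF, Q=16μC, V=8.00V), C4(1μF, Q=4μC, V=4.00V)
Op 1: CLOSE 1-3: Q_total=29.00, C_total=4.00, V=7.25; Q1=14.50, Q3=14.50; dissipated=1.125

Answer: 7.25 V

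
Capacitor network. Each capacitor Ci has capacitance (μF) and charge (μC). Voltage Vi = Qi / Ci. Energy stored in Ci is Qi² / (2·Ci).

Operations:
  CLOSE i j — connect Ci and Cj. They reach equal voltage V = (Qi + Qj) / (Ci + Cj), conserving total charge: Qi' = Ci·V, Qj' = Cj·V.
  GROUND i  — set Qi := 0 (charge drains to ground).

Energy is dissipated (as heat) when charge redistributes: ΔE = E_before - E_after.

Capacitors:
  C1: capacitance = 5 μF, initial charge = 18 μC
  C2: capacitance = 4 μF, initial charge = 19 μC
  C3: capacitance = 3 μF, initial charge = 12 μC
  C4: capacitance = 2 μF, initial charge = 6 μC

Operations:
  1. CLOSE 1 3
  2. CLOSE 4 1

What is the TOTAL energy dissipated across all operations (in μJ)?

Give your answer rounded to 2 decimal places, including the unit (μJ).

Initial: C1(5μF, Q=18μC, V=3.60V), C2(4μF, Q=19μC, V=4.75V), C3(3μF, Q=12μC, V=4.00V), C4(2μF, Q=6μC, V=3.00V)
Op 1: CLOSE 1-3: Q_total=30.00, C_total=8.00, V=3.75; Q1=18.75, Q3=11.25; dissipated=0.150
Op 2: CLOSE 4-1: Q_total=24.75, C_total=7.00, V=3.54; Q4=7.07, Q1=17.68; dissipated=0.402
Total dissipated: 0.552 μJ

Answer: 0.55 μJ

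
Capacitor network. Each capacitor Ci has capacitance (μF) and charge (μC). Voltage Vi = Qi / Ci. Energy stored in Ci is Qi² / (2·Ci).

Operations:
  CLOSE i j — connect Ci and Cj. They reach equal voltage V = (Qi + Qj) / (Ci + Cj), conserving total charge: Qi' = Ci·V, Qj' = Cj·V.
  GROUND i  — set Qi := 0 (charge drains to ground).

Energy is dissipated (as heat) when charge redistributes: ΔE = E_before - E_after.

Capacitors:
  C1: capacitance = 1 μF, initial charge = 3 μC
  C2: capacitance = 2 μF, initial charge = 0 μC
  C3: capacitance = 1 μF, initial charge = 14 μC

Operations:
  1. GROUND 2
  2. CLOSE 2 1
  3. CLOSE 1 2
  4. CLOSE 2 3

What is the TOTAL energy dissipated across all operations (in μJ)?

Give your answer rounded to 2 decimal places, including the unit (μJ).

Initial: C1(1μF, Q=3μC, V=3.00V), C2(2μF, Q=0μC, V=0.00V), C3(1μF, Q=14μC, V=14.00V)
Op 1: GROUND 2: Q2=0; energy lost=0.000
Op 2: CLOSE 2-1: Q_total=3.00, C_total=3.00, V=1.00; Q2=2.00, Q1=1.00; dissipated=3.000
Op 3: CLOSE 1-2: Q_total=3.00, C_total=3.00, V=1.00; Q1=1.00, Q2=2.00; dissipated=0.000
Op 4: CLOSE 2-3: Q_total=16.00, C_total=3.00, V=5.33; Q2=10.67, Q3=5.33; dissipated=56.333
Total dissipated: 59.333 μJ

Answer: 59.33 μJ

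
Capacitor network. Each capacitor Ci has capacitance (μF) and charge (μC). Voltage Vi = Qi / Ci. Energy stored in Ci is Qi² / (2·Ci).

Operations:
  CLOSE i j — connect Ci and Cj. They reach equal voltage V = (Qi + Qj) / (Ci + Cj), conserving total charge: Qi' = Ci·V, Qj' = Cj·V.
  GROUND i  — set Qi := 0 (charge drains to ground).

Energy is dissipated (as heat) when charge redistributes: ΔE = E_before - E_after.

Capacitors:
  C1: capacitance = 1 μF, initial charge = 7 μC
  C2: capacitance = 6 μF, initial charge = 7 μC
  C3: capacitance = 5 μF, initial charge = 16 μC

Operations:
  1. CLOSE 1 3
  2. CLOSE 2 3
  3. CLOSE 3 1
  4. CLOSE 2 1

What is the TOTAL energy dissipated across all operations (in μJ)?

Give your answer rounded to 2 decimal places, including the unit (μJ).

Initial: C1(1μF, Q=7μC, V=7.00V), C2(6μF, Q=7μC, V=1.17V), C3(5μF, Q=16μC, V=3.20V)
Op 1: CLOSE 1-3: Q_total=23.00, C_total=6.00, V=3.83; Q1=3.83, Q3=19.17; dissipated=6.017
Op 2: CLOSE 2-3: Q_total=26.17, C_total=11.00, V=2.38; Q2=14.27, Q3=11.89; dissipated=9.697
Op 3: CLOSE 3-1: Q_total=15.73, C_total=6.00, V=2.62; Q3=13.11, Q1=2.62; dissipated=0.882
Op 4: CLOSE 2-1: Q_total=16.89, C_total=7.00, V=2.41; Q2=14.48, Q1=2.41; dissipated=0.025
Total dissipated: 16.620 μJ

Answer: 16.62 μJ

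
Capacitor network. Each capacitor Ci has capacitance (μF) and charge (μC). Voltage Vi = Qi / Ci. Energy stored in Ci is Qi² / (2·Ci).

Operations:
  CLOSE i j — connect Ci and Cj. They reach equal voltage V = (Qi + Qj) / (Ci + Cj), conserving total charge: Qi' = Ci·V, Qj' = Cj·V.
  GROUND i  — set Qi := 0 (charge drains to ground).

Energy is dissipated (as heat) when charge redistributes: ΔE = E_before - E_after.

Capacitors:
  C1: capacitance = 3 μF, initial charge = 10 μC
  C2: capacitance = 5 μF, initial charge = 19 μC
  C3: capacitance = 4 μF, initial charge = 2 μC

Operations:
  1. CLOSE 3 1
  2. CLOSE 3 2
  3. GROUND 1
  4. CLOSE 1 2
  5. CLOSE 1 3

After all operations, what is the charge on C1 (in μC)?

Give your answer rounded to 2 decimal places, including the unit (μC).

Initial: C1(3μF, Q=10μC, V=3.33V), C2(5μF, Q=19μC, V=3.80V), C3(4μF, Q=2μC, V=0.50V)
Op 1: CLOSE 3-1: Q_total=12.00, C_total=7.00, V=1.71; Q3=6.86, Q1=5.14; dissipated=6.881
Op 2: CLOSE 3-2: Q_total=25.86, C_total=9.00, V=2.87; Q3=11.49, Q2=14.37; dissipated=4.834
Op 3: GROUND 1: Q1=0; energy lost=4.408
Op 4: CLOSE 1-2: Q_total=14.37, C_total=8.00, V=1.80; Q1=5.39, Q2=8.98; dissipated=7.738
Op 5: CLOSE 1-3: Q_total=16.88, C_total=7.00, V=2.41; Q1=7.23, Q3=9.65; dissipated=0.995
Final charges: Q1=7.23, Q2=8.98, Q3=9.65

Answer: 7.23 μC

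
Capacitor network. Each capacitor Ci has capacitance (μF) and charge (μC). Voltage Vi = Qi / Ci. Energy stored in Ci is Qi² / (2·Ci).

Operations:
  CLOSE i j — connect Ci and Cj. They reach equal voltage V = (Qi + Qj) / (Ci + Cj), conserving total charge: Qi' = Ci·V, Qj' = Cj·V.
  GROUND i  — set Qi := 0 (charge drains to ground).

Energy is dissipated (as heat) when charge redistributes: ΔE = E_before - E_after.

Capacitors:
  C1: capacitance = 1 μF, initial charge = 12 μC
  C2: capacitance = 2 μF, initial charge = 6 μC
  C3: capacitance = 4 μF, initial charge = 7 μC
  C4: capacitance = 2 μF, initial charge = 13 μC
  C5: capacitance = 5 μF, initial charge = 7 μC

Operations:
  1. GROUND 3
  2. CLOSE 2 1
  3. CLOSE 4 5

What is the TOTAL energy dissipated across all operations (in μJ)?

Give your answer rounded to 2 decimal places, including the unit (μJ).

Initial: C1(1μF, Q=12μC, V=12.00V), C2(2μF, Q=6μC, V=3.00V), C3(4μF, Q=7μC, V=1.75V), C4(2μF, Q=13μC, V=6.50V), C5(5μF, Q=7μC, V=1.40V)
Op 1: GROUND 3: Q3=0; energy lost=6.125
Op 2: CLOSE 2-1: Q_total=18.00, C_total=3.00, V=6.00; Q2=12.00, Q1=6.00; dissipated=27.000
Op 3: CLOSE 4-5: Q_total=20.00, C_total=7.00, V=2.86; Q4=5.71, Q5=14.29; dissipated=18.579
Total dissipated: 51.704 μJ

Answer: 51.70 μJ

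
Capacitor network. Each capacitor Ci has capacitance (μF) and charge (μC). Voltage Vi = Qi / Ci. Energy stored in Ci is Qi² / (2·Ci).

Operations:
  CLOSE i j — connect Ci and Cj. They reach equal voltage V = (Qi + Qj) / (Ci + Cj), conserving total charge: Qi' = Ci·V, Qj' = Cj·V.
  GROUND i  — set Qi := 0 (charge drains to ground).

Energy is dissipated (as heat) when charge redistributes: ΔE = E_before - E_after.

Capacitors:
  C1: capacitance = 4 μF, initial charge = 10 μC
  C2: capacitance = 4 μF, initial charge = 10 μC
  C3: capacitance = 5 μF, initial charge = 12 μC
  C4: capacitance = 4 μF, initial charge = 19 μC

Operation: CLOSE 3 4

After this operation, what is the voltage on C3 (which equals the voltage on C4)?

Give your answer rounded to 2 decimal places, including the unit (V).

Initial: C1(4μF, Q=10μC, V=2.50V), C2(4μF, Q=10μC, V=2.50V), C3(5μF, Q=12μC, V=2.40V), C4(4μF, Q=19μC, V=4.75V)
Op 1: CLOSE 3-4: Q_total=31.00, C_total=9.00, V=3.44; Q3=17.22, Q4=13.78; dissipated=6.136

Answer: 3.44 V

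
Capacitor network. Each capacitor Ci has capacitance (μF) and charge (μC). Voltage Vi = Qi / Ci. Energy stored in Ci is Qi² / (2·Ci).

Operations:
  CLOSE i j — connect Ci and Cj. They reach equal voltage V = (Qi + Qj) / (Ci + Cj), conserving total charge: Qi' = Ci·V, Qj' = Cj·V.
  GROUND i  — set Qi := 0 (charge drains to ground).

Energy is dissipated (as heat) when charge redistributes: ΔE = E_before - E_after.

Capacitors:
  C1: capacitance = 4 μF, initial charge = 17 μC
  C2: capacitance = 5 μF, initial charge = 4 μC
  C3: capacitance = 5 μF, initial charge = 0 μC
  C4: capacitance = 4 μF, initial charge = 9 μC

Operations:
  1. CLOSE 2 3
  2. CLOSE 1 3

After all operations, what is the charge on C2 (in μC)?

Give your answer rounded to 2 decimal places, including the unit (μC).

Answer: 2.00 μC

Derivation:
Initial: C1(4μF, Q=17μC, V=4.25V), C2(5μF, Q=4μC, V=0.80V), C3(5μF, Q=0μC, V=0.00V), C4(4μF, Q=9μC, V=2.25V)
Op 1: CLOSE 2-3: Q_total=4.00, C_total=10.00, V=0.40; Q2=2.00, Q3=2.00; dissipated=0.800
Op 2: CLOSE 1-3: Q_total=19.00, C_total=9.00, V=2.11; Q1=8.44, Q3=10.56; dissipated=16.469
Final charges: Q1=8.44, Q2=2.00, Q3=10.56, Q4=9.00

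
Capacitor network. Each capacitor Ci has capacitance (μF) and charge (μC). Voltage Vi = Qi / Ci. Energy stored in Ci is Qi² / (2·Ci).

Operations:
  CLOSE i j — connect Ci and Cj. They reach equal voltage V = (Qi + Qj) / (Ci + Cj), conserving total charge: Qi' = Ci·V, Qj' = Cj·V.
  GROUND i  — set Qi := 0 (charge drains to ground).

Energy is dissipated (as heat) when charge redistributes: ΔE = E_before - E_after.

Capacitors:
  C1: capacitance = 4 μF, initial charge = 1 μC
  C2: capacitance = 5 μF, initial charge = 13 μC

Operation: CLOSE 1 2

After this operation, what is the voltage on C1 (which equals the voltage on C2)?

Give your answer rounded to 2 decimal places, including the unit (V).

Initial: C1(4μF, Q=1μC, V=0.25V), C2(5μF, Q=13μC, V=2.60V)
Op 1: CLOSE 1-2: Q_total=14.00, C_total=9.00, V=1.56; Q1=6.22, Q2=7.78; dissipated=6.136

Answer: 1.56 V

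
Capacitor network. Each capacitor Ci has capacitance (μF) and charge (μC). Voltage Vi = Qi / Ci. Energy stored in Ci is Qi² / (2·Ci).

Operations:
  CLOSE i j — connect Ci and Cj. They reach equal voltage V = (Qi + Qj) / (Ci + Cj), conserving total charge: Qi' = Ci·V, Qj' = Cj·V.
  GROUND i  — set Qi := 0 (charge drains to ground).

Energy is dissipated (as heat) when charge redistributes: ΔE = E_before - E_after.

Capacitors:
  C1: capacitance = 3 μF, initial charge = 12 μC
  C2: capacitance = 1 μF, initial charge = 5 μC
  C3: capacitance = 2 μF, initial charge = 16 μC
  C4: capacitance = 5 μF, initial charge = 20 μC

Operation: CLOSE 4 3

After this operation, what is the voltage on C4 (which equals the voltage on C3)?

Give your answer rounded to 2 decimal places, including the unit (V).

Initial: C1(3μF, Q=12μC, V=4.00V), C2(1μF, Q=5μC, V=5.00V), C3(2μF, Q=16μC, V=8.00V), C4(5μF, Q=20μC, V=4.00V)
Op 1: CLOSE 4-3: Q_total=36.00, C_total=7.00, V=5.14; Q4=25.71, Q3=10.29; dissipated=11.429

Answer: 5.14 V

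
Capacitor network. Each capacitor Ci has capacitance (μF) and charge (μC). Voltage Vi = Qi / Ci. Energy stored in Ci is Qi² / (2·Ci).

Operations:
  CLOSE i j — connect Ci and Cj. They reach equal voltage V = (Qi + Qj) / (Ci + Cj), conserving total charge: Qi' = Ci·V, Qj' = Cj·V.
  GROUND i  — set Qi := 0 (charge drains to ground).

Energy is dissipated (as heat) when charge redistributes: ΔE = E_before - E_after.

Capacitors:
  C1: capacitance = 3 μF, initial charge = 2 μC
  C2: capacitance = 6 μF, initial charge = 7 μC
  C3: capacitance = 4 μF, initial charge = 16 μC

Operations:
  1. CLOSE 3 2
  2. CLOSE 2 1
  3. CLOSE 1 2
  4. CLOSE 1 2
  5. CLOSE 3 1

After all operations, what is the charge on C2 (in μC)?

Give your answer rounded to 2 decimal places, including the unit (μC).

Answer: 10.53 μC

Derivation:
Initial: C1(3μF, Q=2μC, V=0.67V), C2(6μF, Q=7μC, V=1.17V), C3(4μF, Q=16μC, V=4.00V)
Op 1: CLOSE 3-2: Q_total=23.00, C_total=10.00, V=2.30; Q3=9.20, Q2=13.80; dissipated=9.633
Op 2: CLOSE 2-1: Q_total=15.80, C_total=9.00, V=1.76; Q2=10.53, Q1=5.27; dissipated=2.668
Op 3: CLOSE 1-2: Q_total=15.80, C_total=9.00, V=1.76; Q1=5.27, Q2=10.53; dissipated=0.000
Op 4: CLOSE 1-2: Q_total=15.80, C_total=9.00, V=1.76; Q1=5.27, Q2=10.53; dissipated=0.000
Op 5: CLOSE 3-1: Q_total=14.47, C_total=7.00, V=2.07; Q3=8.27, Q1=6.20; dissipated=0.254
Final charges: Q1=6.20, Q2=10.53, Q3=8.27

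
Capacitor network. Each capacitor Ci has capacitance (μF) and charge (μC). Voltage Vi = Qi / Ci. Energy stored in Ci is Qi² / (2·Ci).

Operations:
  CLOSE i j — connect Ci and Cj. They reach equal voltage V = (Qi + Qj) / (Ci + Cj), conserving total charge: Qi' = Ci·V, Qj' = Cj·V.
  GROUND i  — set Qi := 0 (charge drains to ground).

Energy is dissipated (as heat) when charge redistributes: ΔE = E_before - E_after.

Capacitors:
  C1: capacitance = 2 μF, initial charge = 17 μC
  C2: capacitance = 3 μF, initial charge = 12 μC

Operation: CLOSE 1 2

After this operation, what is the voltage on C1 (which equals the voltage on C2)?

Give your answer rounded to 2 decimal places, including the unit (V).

Answer: 5.80 V

Derivation:
Initial: C1(2μF, Q=17μC, V=8.50V), C2(3μF, Q=12μC, V=4.00V)
Op 1: CLOSE 1-2: Q_total=29.00, C_total=5.00, V=5.80; Q1=11.60, Q2=17.40; dissipated=12.150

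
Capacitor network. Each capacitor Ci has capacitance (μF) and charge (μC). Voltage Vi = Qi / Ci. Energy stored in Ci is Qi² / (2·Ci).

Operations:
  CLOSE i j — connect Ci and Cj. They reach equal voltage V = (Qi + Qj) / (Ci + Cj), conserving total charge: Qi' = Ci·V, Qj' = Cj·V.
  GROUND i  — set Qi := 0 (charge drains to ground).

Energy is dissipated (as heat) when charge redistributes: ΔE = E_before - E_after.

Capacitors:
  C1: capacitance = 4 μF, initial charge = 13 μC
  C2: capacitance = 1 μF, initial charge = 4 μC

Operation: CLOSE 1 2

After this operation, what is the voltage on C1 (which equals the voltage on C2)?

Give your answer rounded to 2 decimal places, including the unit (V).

Answer: 3.40 V

Derivation:
Initial: C1(4μF, Q=13μC, V=3.25V), C2(1μF, Q=4μC, V=4.00V)
Op 1: CLOSE 1-2: Q_total=17.00, C_total=5.00, V=3.40; Q1=13.60, Q2=3.40; dissipated=0.225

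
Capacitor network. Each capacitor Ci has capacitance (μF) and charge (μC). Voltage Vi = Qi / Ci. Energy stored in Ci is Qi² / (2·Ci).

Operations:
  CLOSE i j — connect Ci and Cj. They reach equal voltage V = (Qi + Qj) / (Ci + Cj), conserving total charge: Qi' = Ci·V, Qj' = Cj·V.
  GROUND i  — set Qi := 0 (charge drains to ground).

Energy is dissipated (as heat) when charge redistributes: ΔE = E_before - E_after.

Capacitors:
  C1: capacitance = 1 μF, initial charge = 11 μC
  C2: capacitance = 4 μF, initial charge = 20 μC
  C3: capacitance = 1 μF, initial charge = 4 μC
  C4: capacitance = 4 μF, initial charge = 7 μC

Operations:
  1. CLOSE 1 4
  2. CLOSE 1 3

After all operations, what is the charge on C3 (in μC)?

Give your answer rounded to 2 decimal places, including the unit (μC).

Initial: C1(1μF, Q=11μC, V=11.00V), C2(4μF, Q=20μC, V=5.00V), C3(1μF, Q=4μC, V=4.00V), C4(4μF, Q=7μC, V=1.75V)
Op 1: CLOSE 1-4: Q_total=18.00, C_total=5.00, V=3.60; Q1=3.60, Q4=14.40; dissipated=34.225
Op 2: CLOSE 1-3: Q_total=7.60, C_total=2.00, V=3.80; Q1=3.80, Q3=3.80; dissipated=0.040
Final charges: Q1=3.80, Q2=20.00, Q3=3.80, Q4=14.40

Answer: 3.80 μC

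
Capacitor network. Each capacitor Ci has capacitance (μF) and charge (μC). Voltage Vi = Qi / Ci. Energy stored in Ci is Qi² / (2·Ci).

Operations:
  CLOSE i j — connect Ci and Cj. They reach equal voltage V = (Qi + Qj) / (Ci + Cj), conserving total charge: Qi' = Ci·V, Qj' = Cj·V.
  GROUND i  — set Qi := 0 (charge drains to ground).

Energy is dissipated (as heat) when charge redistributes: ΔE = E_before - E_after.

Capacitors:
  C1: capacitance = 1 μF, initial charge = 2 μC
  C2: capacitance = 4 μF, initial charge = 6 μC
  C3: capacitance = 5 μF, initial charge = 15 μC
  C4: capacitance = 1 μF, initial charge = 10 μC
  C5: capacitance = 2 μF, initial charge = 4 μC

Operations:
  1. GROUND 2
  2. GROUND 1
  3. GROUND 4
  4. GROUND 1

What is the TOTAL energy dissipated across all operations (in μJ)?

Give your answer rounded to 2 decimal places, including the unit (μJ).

Initial: C1(1μF, Q=2μC, V=2.00V), C2(4μF, Q=6μC, V=1.50V), C3(5μF, Q=15μC, V=3.00V), C4(1μF, Q=10μC, V=10.00V), C5(2μF, Q=4μC, V=2.00V)
Op 1: GROUND 2: Q2=0; energy lost=4.500
Op 2: GROUND 1: Q1=0; energy lost=2.000
Op 3: GROUND 4: Q4=0; energy lost=50.000
Op 4: GROUND 1: Q1=0; energy lost=0.000
Total dissipated: 56.500 μJ

Answer: 56.50 μJ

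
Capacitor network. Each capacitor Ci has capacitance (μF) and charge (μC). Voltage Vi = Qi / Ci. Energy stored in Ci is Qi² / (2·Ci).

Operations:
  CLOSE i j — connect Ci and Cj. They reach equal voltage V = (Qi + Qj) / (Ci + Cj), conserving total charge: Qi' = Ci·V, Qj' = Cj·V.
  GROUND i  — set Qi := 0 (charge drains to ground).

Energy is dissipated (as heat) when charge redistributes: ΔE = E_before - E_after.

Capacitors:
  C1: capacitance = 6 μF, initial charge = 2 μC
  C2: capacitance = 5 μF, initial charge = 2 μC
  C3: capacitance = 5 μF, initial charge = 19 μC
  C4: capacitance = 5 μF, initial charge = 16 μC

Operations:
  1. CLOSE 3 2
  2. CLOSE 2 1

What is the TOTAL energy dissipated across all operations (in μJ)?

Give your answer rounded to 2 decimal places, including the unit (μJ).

Answer: 18.71 μJ

Derivation:
Initial: C1(6μF, Q=2μC, V=0.33V), C2(5μF, Q=2μC, V=0.40V), C3(5μF, Q=19μC, V=3.80V), C4(5μF, Q=16μC, V=3.20V)
Op 1: CLOSE 3-2: Q_total=21.00, C_total=10.00, V=2.10; Q3=10.50, Q2=10.50; dissipated=14.450
Op 2: CLOSE 2-1: Q_total=12.50, C_total=11.00, V=1.14; Q2=5.68, Q1=6.82; dissipated=4.256
Total dissipated: 18.706 μJ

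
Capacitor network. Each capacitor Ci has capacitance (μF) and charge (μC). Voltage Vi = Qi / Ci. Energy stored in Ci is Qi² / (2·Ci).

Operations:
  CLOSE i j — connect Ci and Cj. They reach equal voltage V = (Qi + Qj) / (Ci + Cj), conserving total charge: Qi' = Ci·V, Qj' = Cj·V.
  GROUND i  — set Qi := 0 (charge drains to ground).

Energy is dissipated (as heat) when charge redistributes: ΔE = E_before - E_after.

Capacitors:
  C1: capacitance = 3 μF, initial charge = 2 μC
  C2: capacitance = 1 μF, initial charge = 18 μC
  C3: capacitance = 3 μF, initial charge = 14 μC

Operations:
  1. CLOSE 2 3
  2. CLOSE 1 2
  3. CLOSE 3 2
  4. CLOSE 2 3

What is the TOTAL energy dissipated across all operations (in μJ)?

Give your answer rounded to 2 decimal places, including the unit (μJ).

Initial: C1(3μF, Q=2μC, V=0.67V), C2(1μF, Q=18μC, V=18.00V), C3(3μF, Q=14μC, V=4.67V)
Op 1: CLOSE 2-3: Q_total=32.00, C_total=4.00, V=8.00; Q2=8.00, Q3=24.00; dissipated=66.667
Op 2: CLOSE 1-2: Q_total=10.00, C_total=4.00, V=2.50; Q1=7.50, Q2=2.50; dissipated=20.167
Op 3: CLOSE 3-2: Q_total=26.50, C_total=4.00, V=6.62; Q3=19.88, Q2=6.62; dissipated=11.344
Op 4: CLOSE 2-3: Q_total=26.50, C_total=4.00, V=6.62; Q2=6.62, Q3=19.88; dissipated=0.000
Total dissipated: 98.177 μJ

Answer: 98.18 μJ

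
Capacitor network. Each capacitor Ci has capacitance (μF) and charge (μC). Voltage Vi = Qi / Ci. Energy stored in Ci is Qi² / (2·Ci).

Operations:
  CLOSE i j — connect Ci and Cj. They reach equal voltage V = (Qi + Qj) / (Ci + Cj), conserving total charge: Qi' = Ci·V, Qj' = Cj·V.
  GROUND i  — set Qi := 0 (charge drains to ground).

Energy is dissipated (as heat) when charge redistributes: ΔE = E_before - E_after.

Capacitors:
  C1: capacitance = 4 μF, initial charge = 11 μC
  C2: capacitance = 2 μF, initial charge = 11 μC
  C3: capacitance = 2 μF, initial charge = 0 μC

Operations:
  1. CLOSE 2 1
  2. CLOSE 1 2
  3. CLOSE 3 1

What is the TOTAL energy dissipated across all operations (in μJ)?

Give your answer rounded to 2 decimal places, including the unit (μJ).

Initial: C1(4μF, Q=11μC, V=2.75V), C2(2μF, Q=11μC, V=5.50V), C3(2μF, Q=0μC, V=0.00V)
Op 1: CLOSE 2-1: Q_total=22.00, C_total=6.00, V=3.67; Q2=7.33, Q1=14.67; dissipated=5.042
Op 2: CLOSE 1-2: Q_total=22.00, C_total=6.00, V=3.67; Q1=14.67, Q2=7.33; dissipated=0.000
Op 3: CLOSE 3-1: Q_total=14.67, C_total=6.00, V=2.44; Q3=4.89, Q1=9.78; dissipated=8.963
Total dissipated: 14.005 μJ

Answer: 14.00 μJ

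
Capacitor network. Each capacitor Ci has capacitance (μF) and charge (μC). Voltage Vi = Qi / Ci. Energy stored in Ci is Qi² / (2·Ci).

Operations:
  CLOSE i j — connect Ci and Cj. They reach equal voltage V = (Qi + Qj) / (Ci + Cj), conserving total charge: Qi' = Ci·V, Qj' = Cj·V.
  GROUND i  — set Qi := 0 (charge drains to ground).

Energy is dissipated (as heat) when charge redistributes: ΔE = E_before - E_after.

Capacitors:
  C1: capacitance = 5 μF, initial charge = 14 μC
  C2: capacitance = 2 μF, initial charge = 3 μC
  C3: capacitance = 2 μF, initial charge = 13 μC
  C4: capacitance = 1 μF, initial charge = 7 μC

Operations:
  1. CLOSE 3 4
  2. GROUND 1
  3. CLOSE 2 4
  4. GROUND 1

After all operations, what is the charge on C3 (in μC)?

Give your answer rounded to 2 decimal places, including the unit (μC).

Answer: 13.33 μC

Derivation:
Initial: C1(5μF, Q=14μC, V=2.80V), C2(2μF, Q=3μC, V=1.50V), C3(2μF, Q=13μC, V=6.50V), C4(1μF, Q=7μC, V=7.00V)
Op 1: CLOSE 3-4: Q_total=20.00, C_total=3.00, V=6.67; Q3=13.33, Q4=6.67; dissipated=0.083
Op 2: GROUND 1: Q1=0; energy lost=19.600
Op 3: CLOSE 2-4: Q_total=9.67, C_total=3.00, V=3.22; Q2=6.44, Q4=3.22; dissipated=8.898
Op 4: GROUND 1: Q1=0; energy lost=0.000
Final charges: Q1=0.00, Q2=6.44, Q3=13.33, Q4=3.22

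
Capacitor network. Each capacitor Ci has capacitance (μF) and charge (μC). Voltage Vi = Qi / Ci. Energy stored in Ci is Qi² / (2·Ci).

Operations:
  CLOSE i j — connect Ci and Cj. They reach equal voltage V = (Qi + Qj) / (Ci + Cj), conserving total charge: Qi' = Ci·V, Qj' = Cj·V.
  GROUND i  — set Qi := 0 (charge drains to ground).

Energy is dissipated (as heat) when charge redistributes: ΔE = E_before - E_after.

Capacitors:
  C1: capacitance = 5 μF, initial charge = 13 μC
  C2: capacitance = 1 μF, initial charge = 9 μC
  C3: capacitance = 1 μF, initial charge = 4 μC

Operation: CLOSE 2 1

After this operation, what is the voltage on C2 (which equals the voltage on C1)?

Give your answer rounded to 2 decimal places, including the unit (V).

Answer: 3.67 V

Derivation:
Initial: C1(5μF, Q=13μC, V=2.60V), C2(1μF, Q=9μC, V=9.00V), C3(1μF, Q=4μC, V=4.00V)
Op 1: CLOSE 2-1: Q_total=22.00, C_total=6.00, V=3.67; Q2=3.67, Q1=18.33; dissipated=17.067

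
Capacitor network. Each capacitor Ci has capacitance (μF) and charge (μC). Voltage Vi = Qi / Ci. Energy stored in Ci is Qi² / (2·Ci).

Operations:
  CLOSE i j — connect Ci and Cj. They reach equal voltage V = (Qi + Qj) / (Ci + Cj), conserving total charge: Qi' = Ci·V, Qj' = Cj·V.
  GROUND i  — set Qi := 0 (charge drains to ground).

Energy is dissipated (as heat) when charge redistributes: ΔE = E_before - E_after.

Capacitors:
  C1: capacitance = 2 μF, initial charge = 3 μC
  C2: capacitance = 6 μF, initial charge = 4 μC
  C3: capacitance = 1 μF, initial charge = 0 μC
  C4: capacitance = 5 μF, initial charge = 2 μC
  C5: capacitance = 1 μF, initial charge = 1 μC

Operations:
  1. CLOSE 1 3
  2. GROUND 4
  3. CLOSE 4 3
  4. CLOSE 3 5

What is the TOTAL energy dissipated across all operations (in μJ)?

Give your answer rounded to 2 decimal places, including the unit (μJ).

Answer: 1.74 μJ

Derivation:
Initial: C1(2μF, Q=3μC, V=1.50V), C2(6μF, Q=4μC, V=0.67V), C3(1μF, Q=0μC, V=0.00V), C4(5μF, Q=2μC, V=0.40V), C5(1μF, Q=1μC, V=1.00V)
Op 1: CLOSE 1-3: Q_total=3.00, C_total=3.00, V=1.00; Q1=2.00, Q3=1.00; dissipated=0.750
Op 2: GROUND 4: Q4=0; energy lost=0.400
Op 3: CLOSE 4-3: Q_total=1.00, C_total=6.00, V=0.17; Q4=0.83, Q3=0.17; dissipated=0.417
Op 4: CLOSE 3-5: Q_total=1.17, C_total=2.00, V=0.58; Q3=0.58, Q5=0.58; dissipated=0.174
Total dissipated: 1.740 μJ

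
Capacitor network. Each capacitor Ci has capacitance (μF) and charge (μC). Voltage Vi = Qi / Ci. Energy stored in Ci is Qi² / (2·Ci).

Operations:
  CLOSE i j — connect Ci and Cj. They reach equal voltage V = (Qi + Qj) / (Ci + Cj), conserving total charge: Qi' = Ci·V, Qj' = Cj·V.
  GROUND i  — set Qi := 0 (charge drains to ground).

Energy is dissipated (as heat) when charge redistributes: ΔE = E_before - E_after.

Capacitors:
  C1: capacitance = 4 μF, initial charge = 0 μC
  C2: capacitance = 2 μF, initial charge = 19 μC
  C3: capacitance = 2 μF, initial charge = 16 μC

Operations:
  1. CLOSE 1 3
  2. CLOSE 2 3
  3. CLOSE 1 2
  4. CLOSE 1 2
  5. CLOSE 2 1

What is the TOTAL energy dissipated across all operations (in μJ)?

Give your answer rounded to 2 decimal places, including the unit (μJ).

Answer: 73.80 μJ

Derivation:
Initial: C1(4μF, Q=0μC, V=0.00V), C2(2μF, Q=19μC, V=9.50V), C3(2μF, Q=16μC, V=8.00V)
Op 1: CLOSE 1-3: Q_total=16.00, C_total=6.00, V=2.67; Q1=10.67, Q3=5.33; dissipated=42.667
Op 2: CLOSE 2-3: Q_total=24.33, C_total=4.00, V=6.08; Q2=12.17, Q3=12.17; dissipated=23.347
Op 3: CLOSE 1-2: Q_total=22.83, C_total=6.00, V=3.81; Q1=15.22, Q2=7.61; dissipated=7.782
Op 4: CLOSE 1-2: Q_total=22.83, C_total=6.00, V=3.81; Q1=15.22, Q2=7.61; dissipated=0.000
Op 5: CLOSE 2-1: Q_total=22.83, C_total=6.00, V=3.81; Q2=7.61, Q1=15.22; dissipated=0.000
Total dissipated: 73.796 μJ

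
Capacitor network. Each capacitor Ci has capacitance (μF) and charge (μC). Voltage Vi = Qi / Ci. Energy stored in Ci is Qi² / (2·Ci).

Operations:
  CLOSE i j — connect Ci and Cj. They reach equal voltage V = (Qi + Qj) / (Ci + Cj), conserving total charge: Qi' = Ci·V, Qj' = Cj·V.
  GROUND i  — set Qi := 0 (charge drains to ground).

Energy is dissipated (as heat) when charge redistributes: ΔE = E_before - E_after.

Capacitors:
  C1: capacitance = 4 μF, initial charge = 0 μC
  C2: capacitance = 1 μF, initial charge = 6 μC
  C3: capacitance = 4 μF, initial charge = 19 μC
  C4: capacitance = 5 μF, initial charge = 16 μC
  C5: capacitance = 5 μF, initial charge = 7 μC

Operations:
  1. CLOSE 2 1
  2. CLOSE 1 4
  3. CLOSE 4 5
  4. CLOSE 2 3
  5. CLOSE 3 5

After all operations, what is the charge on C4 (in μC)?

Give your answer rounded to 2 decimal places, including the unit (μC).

Initial: C1(4μF, Q=0μC, V=0.00V), C2(1μF, Q=6μC, V=6.00V), C3(4μF, Q=19μC, V=4.75V), C4(5μF, Q=16μC, V=3.20V), C5(5μF, Q=7μC, V=1.40V)
Op 1: CLOSE 2-1: Q_total=6.00, C_total=5.00, V=1.20; Q2=1.20, Q1=4.80; dissipated=14.400
Op 2: CLOSE 1-4: Q_total=20.80, C_total=9.00, V=2.31; Q1=9.24, Q4=11.56; dissipated=4.444
Op 3: CLOSE 4-5: Q_total=18.56, C_total=10.00, V=1.86; Q4=9.28, Q5=9.28; dissipated=1.038
Op 4: CLOSE 2-3: Q_total=20.20, C_total=5.00, V=4.04; Q2=4.04, Q3=16.16; dissipated=5.041
Op 5: CLOSE 3-5: Q_total=25.44, C_total=9.00, V=2.83; Q3=11.31, Q5=14.13; dissipated=5.302
Final charges: Q1=9.24, Q2=4.04, Q3=11.31, Q4=9.28, Q5=14.13

Answer: 9.28 μC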